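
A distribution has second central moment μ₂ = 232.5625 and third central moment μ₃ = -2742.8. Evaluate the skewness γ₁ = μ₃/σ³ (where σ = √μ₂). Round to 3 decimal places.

σ = √μ₂ = √232.5625 = 15.25000
σ³ = μ₂^(3/2) = 3546.57813
γ₁ = μ₃/σ³ = -2742.8 / 3546.57813 ≈ -0.773

-0.773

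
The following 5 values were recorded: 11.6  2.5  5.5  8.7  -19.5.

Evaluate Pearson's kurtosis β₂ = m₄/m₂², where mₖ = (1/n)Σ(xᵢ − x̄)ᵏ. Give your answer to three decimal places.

x̄ = 1.7600
Σ(xᵢ − x̄)² = 611.5120 ⇒ m₂ = 122.30240
Σ(xᵢ − x̄)⁴ = 216183.6726 ⇒ m₄ = 43236.73451
m₂² = 14957.87705
β₂ = m₄/m₂² = 43236.73451 / 14957.87705 ≈ 2.891

2.891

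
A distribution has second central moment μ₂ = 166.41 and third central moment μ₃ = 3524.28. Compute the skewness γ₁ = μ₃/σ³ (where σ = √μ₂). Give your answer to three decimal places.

σ = √μ₂ = √166.41 = 12.90000
σ³ = μ₂^(3/2) = 2146.68900
γ₁ = μ₃/σ³ = 3524.28 / 2146.68900 ≈ 1.642

1.642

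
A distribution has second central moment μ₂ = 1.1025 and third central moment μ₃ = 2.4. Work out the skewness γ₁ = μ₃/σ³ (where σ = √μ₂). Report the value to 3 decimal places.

σ = √μ₂ = √1.1025 = 1.05000
σ³ = μ₂^(3/2) = 1.15763
γ₁ = μ₃/σ³ = 2.4 / 1.15763 ≈ 2.073

2.073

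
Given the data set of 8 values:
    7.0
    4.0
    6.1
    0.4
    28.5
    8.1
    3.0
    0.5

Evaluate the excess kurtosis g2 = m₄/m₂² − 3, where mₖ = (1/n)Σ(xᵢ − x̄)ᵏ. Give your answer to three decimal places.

x̄ = 7.2000
Σ(xᵢ − x̄)² = 574.7600 ⇒ m₂ = 71.84500
Σ(xᵢ − x̄)⁴ = 210406.0148 ⇒ m₄ = 26300.75185
m₂² = 5161.70403
g2 = m₄/m₂² − 3 = 5.09536 − 3 ≈ 2.095

2.095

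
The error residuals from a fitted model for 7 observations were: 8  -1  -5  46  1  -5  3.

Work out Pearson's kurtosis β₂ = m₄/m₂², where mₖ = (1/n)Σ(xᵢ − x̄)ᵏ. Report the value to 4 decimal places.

x̄ = 6.7143
Σ(xᵢ − x̄)² = 1925.4286 ⇒ m₂ = 275.06122
Σ(xᵢ − x̄)⁴ = 2424444.6356 ⇒ m₄ = 346349.23365
m₂² = 75658.67722
β₂ = m₄/m₂² = 346349.23365 / 75658.67722 ≈ 4.5778

4.5778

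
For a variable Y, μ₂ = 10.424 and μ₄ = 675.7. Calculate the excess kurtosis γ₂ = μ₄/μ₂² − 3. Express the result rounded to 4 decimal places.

μ₂² = 10.424² = 108.65978
μ₄/μ₂² = 675.7 / 108.65978 = 6.21849
γ₂ = 6.21849 − 3 ≈ 3.2185

3.2185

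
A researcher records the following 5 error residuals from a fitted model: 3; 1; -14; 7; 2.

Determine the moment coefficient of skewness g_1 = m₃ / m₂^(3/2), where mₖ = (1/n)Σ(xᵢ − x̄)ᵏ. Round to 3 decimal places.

x̄ = (3 + 1 - 14 + 7 + 2) / 5 = -0.2000
deviations (xᵢ − x̄): 3.2000, 1.2000, -13.8000, 7.2000, 2.2000
Σ(xᵢ − x̄)² = 258.8000 ⇒ m₂ = 258.8000/5 = 51.76000
Σ(xᵢ − x̄)³ = -2209.6800 ⇒ m₃ = -2209.6800/5 = -441.93600
m₂^(3/2) = 51.76000^(1.5) = 372.38433
g_1 = m₃ / m₂^(3/2) = -441.93600 / 372.38433 ≈ -1.187

-1.187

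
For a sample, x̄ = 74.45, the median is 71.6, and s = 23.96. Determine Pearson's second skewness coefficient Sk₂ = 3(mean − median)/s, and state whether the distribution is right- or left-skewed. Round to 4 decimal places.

0.3568, right-skewed

Sk₂ = 3(74.45 − 71.6) / 23.96 = 3 × 2.8500 / 23.96
    = 8.5500 / 23.96 ≈ 0.3568
Sk₂ > 0 ⇒ mean > median ⇒ right-skewed (positive skew).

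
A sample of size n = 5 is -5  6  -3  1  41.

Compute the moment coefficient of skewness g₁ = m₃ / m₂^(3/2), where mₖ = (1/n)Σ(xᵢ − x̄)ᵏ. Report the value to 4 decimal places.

1.3228

x̄ = (-5 + 6 - 3 + 1 + 41) / 5 = 8.0000
deviations (xᵢ − x̄): -13.0000, -2.0000, -11.0000, -7.0000, 33.0000
Σ(xᵢ − x̄)² = 1432.0000 ⇒ m₂ = 1432.0000/5 = 286.40000
Σ(xᵢ − x̄)³ = 32058.0000 ⇒ m₃ = 32058.0000/5 = 6411.60000
m₂^(3/2) = 286.40000^(1.5) = 4846.84934
g₁ = m₃ / m₂^(3/2) = 6411.60000 / 4846.84934 ≈ 1.3228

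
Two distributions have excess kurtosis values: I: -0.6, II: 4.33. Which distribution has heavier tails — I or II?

II

Higher excess kurtosis ⇒ heavier tails relative to the normal distribution.
-0.6 vs 4.33: the larger is 4.33, so II has heavier tails. (II is leptokurtic — heavier-than-normal tails; the other is platykurtic.)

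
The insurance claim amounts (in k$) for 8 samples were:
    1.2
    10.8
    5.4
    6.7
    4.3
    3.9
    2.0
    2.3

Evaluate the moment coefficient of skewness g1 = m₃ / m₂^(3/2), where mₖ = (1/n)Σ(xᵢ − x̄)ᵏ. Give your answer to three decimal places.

0.934

x̄ = (1.2 + 10.8 + 5.4 + 6.7 + 4.3 + 3.9 + 2.0 + 2.3) / 8 = 4.5750
deviations (xᵢ − x̄): -3.3750, 6.2250, 0.8250, 2.1250, -0.2750, -0.6750, -2.5750, -2.2750
Σ(xᵢ − x̄)² = 67.6750 ⇒ m₂ = 67.6750/8 = 8.45938
Σ(xᵢ − x̄)³ = 183.7598 ⇒ m₃ = 183.7598/8 = 22.96997
m₂^(3/2) = 8.45938^(1.5) = 24.60410
g1 = m₃ / m₂^(3/2) = 22.96997 / 24.60410 ≈ 0.934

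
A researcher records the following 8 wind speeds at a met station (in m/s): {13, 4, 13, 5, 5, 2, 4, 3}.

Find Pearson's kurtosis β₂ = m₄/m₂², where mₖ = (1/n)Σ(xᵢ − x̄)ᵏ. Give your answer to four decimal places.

x̄ = 6.1250
Σ(xᵢ − x̄)² = 132.8750 ⇒ m₂ = 16.60938
Σ(xᵢ − x̄)⁴ = 4896.9629 ⇒ m₄ = 612.12036
m₂² = 275.87134
β₂ = m₄/m₂² = 612.12036 / 275.87134 ≈ 2.2189

2.2189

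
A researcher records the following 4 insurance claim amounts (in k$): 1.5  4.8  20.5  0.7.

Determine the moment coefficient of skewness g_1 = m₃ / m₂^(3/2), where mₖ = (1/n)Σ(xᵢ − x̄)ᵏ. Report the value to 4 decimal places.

x̄ = (1.5 + 4.8 + 20.5 + 0.7) / 4 = 6.8750
deviations (xᵢ − x̄): -5.3750, -2.0750, 13.6250, -6.1750
Σ(xᵢ − x̄)² = 256.9675 ⇒ m₂ = 256.9675/4 = 64.24187
Σ(xᵢ − x̄)³ = 2129.6756 ⇒ m₃ = 2129.6756/4 = 532.41891
m₂^(3/2) = 64.24187^(1.5) = 514.90524
g_1 = m₃ / m₂^(3/2) = 532.41891 / 514.90524 ≈ 1.0340

1.0340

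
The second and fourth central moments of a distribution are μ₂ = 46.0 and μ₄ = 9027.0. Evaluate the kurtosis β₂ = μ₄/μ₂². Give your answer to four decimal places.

μ₂² = 46.0² = 2116.00000
μ₄/μ₂² = 9027.0 / 2116.00000 = 4.26607
β₂ ≈ 4.2661

4.2661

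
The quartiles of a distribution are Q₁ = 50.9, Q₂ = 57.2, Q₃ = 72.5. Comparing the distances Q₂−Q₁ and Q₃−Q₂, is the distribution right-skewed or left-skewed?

Q₂ − Q₁ = 6.3;  Q₃ − Q₂ = 15.3
Q₃ − Q₂ > Q₂ − Q₁ ⇒ the upper half is more spread out ⇒ right-skewed.

right-skewed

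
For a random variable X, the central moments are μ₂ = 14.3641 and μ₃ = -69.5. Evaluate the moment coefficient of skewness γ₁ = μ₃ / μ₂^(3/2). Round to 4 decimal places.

σ = √μ₂ = √14.3641 = 3.79000
σ³ = μ₂^(3/2) = 54.43994
γ₁ = μ₃/σ³ = -69.5 / 54.43994 ≈ -1.2766

-1.2766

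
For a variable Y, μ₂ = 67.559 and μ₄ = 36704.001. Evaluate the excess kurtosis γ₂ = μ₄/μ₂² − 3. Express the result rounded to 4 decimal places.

5.0417

μ₂² = 67.559² = 4564.21848
μ₄/μ₂² = 36704.001 / 4564.21848 = 8.04168
γ₂ = 8.04168 − 3 ≈ 5.0417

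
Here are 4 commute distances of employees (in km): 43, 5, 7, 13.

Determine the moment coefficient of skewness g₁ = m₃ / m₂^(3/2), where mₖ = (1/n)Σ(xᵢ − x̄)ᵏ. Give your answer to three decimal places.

x̄ = (43 + 5 + 7 + 13) / 4 = 17.0000
deviations (xᵢ − x̄): 26.0000, -12.0000, -10.0000, -4.0000
Σ(xᵢ − x̄)² = 936.0000 ⇒ m₂ = 936.0000/4 = 234.00000
Σ(xᵢ − x̄)³ = 14784.0000 ⇒ m₃ = 14784.0000/4 = 3696.00000
m₂^(3/2) = 234.00000^(1.5) = 3579.51170
g₁ = m₃ / m₂^(3/2) = 3696.00000 / 3579.51170 ≈ 1.033

1.033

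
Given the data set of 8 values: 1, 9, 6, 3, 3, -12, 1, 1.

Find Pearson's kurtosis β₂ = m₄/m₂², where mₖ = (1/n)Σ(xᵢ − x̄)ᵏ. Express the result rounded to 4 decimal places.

4.2240

x̄ = 1.5000
Σ(xᵢ − x̄)² = 264.0000 ⇒ m₂ = 33.00000
Σ(xᵢ − x̄)⁴ = 36799.5000 ⇒ m₄ = 4599.93750
m₂² = 1089.00000
β₂ = m₄/m₂² = 4599.93750 / 1089.00000 ≈ 4.2240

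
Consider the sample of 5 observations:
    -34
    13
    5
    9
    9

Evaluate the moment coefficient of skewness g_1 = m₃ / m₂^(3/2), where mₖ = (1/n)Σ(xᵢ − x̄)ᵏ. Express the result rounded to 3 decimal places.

-1.421

x̄ = (-34 + 13 + 5 + 9 + 9) / 5 = 0.4000
deviations (xᵢ − x̄): -34.4000, 12.6000, 4.6000, 8.6000, 8.6000
Σ(xᵢ − x̄)² = 1511.2000 ⇒ m₂ = 1511.2000/5 = 302.24000
Σ(xᵢ − x̄)³ = -37337.7600 ⇒ m₃ = -37337.7600/5 = -7467.55200
m₂^(3/2) = 302.24000^(1.5) = 5254.45783
g_1 = m₃ / m₂^(3/2) = -7467.55200 / 5254.45783 ≈ -1.421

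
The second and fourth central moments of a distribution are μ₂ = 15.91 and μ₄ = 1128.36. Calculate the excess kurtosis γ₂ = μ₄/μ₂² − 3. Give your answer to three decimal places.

1.458

μ₂² = 15.91² = 253.12810
μ₄/μ₂² = 1128.36 / 253.12810 = 4.45766
γ₂ = 4.45766 − 3 ≈ 1.458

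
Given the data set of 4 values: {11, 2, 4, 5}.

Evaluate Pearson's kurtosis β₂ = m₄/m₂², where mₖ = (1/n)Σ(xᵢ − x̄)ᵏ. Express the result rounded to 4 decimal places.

2.1141

x̄ = 5.5000
Σ(xᵢ − x̄)² = 45.0000 ⇒ m₂ = 11.25000
Σ(xᵢ − x̄)⁴ = 1070.2500 ⇒ m₄ = 267.56250
m₂² = 126.56250
β₂ = m₄/m₂² = 267.56250 / 126.56250 ≈ 2.1141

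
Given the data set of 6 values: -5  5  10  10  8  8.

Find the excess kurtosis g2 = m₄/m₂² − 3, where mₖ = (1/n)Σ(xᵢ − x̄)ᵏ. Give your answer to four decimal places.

x̄ = 6.0000
Σ(xᵢ − x̄)² = 162.0000 ⇒ m₂ = 27.00000
Σ(xᵢ − x̄)⁴ = 15186.0000 ⇒ m₄ = 2531.00000
m₂² = 729.00000
g2 = m₄/m₂² − 3 = 3.47188 − 3 ≈ 0.4719

0.4719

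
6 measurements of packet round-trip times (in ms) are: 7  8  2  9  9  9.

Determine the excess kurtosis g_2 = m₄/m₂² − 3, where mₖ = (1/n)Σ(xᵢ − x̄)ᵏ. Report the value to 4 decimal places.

x̄ = 7.3333
Σ(xᵢ − x̄)² = 37.3333 ⇒ m₂ = 6.22222
Σ(xᵢ − x̄)⁴ = 832.4444 ⇒ m₄ = 138.74074
m₂² = 38.71605
g_2 = m₄/m₂² − 3 = 3.58355 − 3 ≈ 0.5835

0.5835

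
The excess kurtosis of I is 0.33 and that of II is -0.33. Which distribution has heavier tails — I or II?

I

Higher excess kurtosis ⇒ heavier tails relative to the normal distribution.
0.33 vs -0.33: the larger is 0.33, so I has heavier tails. (I is leptokurtic — heavier-than-normal tails; the other is platykurtic.)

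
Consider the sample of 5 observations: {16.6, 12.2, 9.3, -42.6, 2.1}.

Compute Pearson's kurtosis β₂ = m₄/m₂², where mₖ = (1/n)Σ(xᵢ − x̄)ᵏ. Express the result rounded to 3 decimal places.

3.012

x̄ = -0.4800
Σ(xᵢ − x̄)² = 2328.9080 ⇒ m₂ = 465.78160
Σ(xᵢ − x̄)⁴ = 3267559.1368 ⇒ m₄ = 653511.82736
m₂² = 216952.49890
β₂ = m₄/m₂² = 653511.82736 / 216952.49890 ≈ 3.012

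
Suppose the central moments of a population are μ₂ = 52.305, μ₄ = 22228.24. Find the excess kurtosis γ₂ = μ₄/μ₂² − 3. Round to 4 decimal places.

μ₂² = 52.305² = 2735.81303
μ₄/μ₂² = 22228.24 / 2735.81303 = 8.12491
γ₂ = 8.12491 − 3 ≈ 5.1249

5.1249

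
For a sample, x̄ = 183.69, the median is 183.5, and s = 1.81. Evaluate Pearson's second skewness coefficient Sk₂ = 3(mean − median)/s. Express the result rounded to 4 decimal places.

0.3149

Sk₂ = 3(183.69 − 183.5) / 1.81 = 3 × 0.1900 / 1.81
    = 0.5700 / 1.81 ≈ 0.3149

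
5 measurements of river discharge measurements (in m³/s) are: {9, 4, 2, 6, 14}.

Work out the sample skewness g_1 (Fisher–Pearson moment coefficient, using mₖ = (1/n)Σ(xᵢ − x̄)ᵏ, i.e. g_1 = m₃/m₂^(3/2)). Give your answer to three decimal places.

0.536

x̄ = (9 + 4 + 2 + 6 + 14) / 5 = 7.0000
deviations (xᵢ − x̄): 2.0000, -3.0000, -5.0000, -1.0000, 7.0000
Σ(xᵢ − x̄)² = 88.0000 ⇒ m₂ = 88.0000/5 = 17.60000
Σ(xᵢ − x̄)³ = 198.0000 ⇒ m₃ = 198.0000/5 = 39.60000
m₂^(3/2) = 17.60000^(1.5) = 73.83614
g_1 = m₃ / m₂^(3/2) = 39.60000 / 73.83614 ≈ 0.536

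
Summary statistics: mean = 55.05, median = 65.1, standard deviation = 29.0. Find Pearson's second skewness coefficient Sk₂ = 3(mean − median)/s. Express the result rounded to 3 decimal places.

-1.040

Sk₂ = 3(55.05 − 65.1) / 29.0 = 3 × -10.0500 / 29.0
    = -30.1500 / 29.0 ≈ -1.040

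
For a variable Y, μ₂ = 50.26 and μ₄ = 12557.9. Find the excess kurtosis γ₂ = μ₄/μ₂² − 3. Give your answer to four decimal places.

1.9713

μ₂² = 50.26² = 2526.06760
μ₄/μ₂² = 12557.9 / 2526.06760 = 4.97132
γ₂ = 4.97132 − 3 ≈ 1.9713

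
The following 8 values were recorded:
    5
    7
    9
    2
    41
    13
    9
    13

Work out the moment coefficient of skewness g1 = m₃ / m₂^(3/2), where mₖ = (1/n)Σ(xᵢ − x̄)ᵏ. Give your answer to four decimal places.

x̄ = (5 + 7 + 9 + 2 + 41 + 13 + 9 + 13) / 8 = 12.3750
deviations (xᵢ − x̄): -7.3750, -5.3750, -3.3750, -10.3750, 28.6250, 0.6250, -3.3750, 0.6250
Σ(xᵢ − x̄)² = 1033.8750 ⇒ m₂ = 1033.8750/8 = 129.23438
Σ(xᵢ − x̄)³ = 21705.4688 ⇒ m₃ = 21705.4688/8 = 2713.18359
m₂^(3/2) = 129.23438^(1.5) = 1469.15315
g1 = m₃ / m₂^(3/2) = 2713.18359 / 1469.15315 ≈ 1.8468

1.8468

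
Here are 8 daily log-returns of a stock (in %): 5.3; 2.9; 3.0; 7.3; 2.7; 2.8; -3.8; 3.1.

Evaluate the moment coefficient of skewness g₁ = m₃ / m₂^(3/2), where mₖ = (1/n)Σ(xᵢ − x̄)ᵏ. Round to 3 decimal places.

-0.985

x̄ = (5.3 + 2.9 + 3.0 + 7.3 + 2.7 + 2.8 - 3.8 + 3.1) / 8 = 2.9125
deviations (xᵢ − x̄): 2.3875, -0.0125, 0.0875, 4.3875, -0.2125, -0.1125, -6.7125, 0.1875
Σ(xᵢ − x̄)² = 70.1088 ⇒ m₂ = 70.1088/8 = 8.76359
Σ(xᵢ − x̄)³ = -204.3841 ⇒ m₃ = -204.3841/8 = -25.54801
m₂^(3/2) = 8.76359^(1.5) = 25.94319
g₁ = m₃ / m₂^(3/2) = -25.54801 / 25.94319 ≈ -0.985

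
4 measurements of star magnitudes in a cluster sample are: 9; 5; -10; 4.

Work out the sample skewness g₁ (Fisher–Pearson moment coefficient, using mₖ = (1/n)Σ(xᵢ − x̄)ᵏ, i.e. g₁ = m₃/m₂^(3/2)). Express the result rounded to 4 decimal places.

-0.9132

x̄ = (9 + 5 - 10 + 4) / 4 = 2.0000
deviations (xᵢ − x̄): 7.0000, 3.0000, -12.0000, 2.0000
Σ(xᵢ − x̄)² = 206.0000 ⇒ m₂ = 206.0000/4 = 51.50000
Σ(xᵢ − x̄)³ = -1350.0000 ⇒ m₃ = -1350.0000/4 = -337.50000
m₂^(3/2) = 51.50000^(1.5) = 369.58203
g₁ = m₃ / m₂^(3/2) = -337.50000 / 369.58203 ≈ -0.9132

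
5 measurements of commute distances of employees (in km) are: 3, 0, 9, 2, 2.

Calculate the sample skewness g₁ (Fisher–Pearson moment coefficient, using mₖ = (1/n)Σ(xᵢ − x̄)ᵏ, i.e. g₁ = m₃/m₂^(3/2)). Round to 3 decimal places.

1.110

x̄ = (3 + 0 + 9 + 2 + 2) / 5 = 3.2000
deviations (xᵢ − x̄): -0.2000, -3.2000, 5.8000, -1.2000, -1.2000
Σ(xᵢ − x̄)² = 46.8000 ⇒ m₂ = 46.8000/5 = 9.36000
Σ(xᵢ − x̄)³ = 158.8800 ⇒ m₃ = 158.8800/5 = 31.77600
m₂^(3/2) = 9.36000^(1.5) = 28.63609
g₁ = m₃ / m₂^(3/2) = 31.77600 / 28.63609 ≈ 1.110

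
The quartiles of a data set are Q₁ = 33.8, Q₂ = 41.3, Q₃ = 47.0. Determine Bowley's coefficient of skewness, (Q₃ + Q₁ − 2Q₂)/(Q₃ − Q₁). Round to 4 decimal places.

numerator: Q₃ + Q₁ − 2Q₂ = 47.0 + 33.8 − 2×41.3 = -1.8000
denominator: Q₃ − Q₁ = 47.0 − 33.8 = 13.2000
Bowley skewness = -1.8000 / 13.2000 ≈ -0.1364

-0.1364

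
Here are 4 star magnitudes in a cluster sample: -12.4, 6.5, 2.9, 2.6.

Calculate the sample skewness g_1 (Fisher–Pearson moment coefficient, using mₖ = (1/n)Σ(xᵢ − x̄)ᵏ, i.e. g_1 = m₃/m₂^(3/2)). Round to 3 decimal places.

-0.995

x̄ = (-12.4 + 6.5 + 2.9 + 2.6) / 4 = -0.1000
deviations (xᵢ − x̄): -12.3000, 6.6000, 3.0000, 2.7000
Σ(xᵢ − x̄)² = 211.1400 ⇒ m₂ = 211.1400/4 = 52.78500
Σ(xᵢ − x̄)³ = -1526.6880 ⇒ m₃ = -1526.6880/4 = -381.67200
m₂^(3/2) = 52.78500^(1.5) = 383.50037
g_1 = m₃ / m₂^(3/2) = -381.67200 / 383.50037 ≈ -0.995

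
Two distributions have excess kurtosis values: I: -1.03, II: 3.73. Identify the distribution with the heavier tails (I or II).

Higher excess kurtosis ⇒ heavier tails relative to the normal distribution.
-1.03 vs 3.73: the larger is 3.73, so II has heavier tails. (II is leptokurtic — heavier-than-normal tails; the other is platykurtic.)

II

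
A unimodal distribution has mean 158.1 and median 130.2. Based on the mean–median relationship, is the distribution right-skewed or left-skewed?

right-skewed

mean − median = 158.1 − 130.2 = 27.9
mean > median ⇒ the longer tail is on the right ⇒ right-skewed (positively skewed).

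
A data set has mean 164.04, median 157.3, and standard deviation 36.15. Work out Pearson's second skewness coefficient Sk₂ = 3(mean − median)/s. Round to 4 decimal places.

0.5593

Sk₂ = 3(164.04 − 157.3) / 36.15 = 3 × 6.7400 / 36.15
    = 20.2200 / 36.15 ≈ 0.5593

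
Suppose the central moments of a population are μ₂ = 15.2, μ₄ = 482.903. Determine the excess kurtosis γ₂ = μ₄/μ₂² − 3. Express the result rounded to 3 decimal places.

-0.910

μ₂² = 15.2² = 231.04000
μ₄/μ₂² = 482.903 / 231.04000 = 2.09013
γ₂ = 2.09013 − 3 ≈ -0.910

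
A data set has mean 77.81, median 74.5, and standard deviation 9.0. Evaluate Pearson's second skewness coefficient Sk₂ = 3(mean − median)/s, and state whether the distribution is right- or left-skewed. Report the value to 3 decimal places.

1.103, right-skewed

Sk₂ = 3(77.81 − 74.5) / 9.0 = 3 × 3.3100 / 9.0
    = 9.9300 / 9.0 ≈ 1.103
Sk₂ > 0 ⇒ mean > median ⇒ right-skewed (positive skew).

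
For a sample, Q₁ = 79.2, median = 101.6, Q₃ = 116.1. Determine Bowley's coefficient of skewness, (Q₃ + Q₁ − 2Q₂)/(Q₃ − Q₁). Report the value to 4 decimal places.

numerator: Q₃ + Q₁ − 2Q₂ = 116.1 + 79.2 − 2×101.6 = -7.9000
denominator: Q₃ − Q₁ = 116.1 − 79.2 = 36.9000
Bowley skewness = -7.9000 / 36.9000 ≈ -0.2141

-0.2141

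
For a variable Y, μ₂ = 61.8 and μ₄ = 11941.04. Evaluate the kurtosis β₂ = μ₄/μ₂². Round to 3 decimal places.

μ₂² = 61.8² = 3819.24000
μ₄/μ₂² = 11941.04 / 3819.24000 = 3.12655
β₂ ≈ 3.127

3.127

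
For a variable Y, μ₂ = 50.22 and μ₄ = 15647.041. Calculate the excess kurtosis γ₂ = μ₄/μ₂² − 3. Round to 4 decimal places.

μ₂² = 50.22² = 2522.04840
μ₄/μ₂² = 15647.041 / 2522.04840 = 6.20410
γ₂ = 6.20410 − 3 ≈ 3.2041

3.2041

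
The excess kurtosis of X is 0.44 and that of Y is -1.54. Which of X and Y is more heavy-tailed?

Higher excess kurtosis ⇒ heavier tails relative to the normal distribution.
0.44 vs -1.54: the larger is 0.44, so X has heavier tails. (X is leptokurtic — heavier-than-normal tails; the other is platykurtic.)

X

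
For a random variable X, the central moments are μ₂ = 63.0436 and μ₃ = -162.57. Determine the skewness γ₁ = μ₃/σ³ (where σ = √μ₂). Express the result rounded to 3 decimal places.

σ = √μ₂ = √63.0436 = 7.94000
σ³ = μ₂^(3/2) = 500.56618
γ₁ = μ₃/σ³ = -162.57 / 500.56618 ≈ -0.325

-0.325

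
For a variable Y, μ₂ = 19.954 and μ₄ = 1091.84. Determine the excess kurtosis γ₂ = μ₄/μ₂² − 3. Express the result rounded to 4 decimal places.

-0.2578

μ₂² = 19.954² = 398.16212
μ₄/μ₂² = 1091.84 / 398.16212 = 2.74220
γ₂ = 2.74220 − 3 ≈ -0.2578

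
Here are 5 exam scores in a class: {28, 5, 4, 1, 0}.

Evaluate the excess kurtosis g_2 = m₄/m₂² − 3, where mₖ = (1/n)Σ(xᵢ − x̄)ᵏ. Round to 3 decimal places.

0.095

x̄ = 7.6000
Σ(xᵢ − x̄)² = 537.2000 ⇒ m₂ = 107.44000
Σ(xᵢ − x̄)⁴ = 178636.4960 ⇒ m₄ = 35727.29920
m₂² = 11543.35360
g_2 = m₄/m₂² − 3 = 3.09505 − 3 ≈ 0.095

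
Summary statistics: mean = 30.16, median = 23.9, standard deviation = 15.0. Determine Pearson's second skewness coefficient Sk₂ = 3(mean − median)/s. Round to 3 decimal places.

1.252

Sk₂ = 3(30.16 − 23.9) / 15.0 = 3 × 6.2600 / 15.0
    = 18.7800 / 15.0 ≈ 1.252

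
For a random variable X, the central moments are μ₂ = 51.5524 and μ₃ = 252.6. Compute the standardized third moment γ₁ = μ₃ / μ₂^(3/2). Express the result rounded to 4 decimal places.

0.6824

σ = √μ₂ = √51.5524 = 7.18000
σ³ = μ₂^(3/2) = 370.14623
γ₁ = μ₃/σ³ = 252.6 / 370.14623 ≈ 0.6824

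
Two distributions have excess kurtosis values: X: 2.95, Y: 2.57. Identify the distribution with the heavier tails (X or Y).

Higher excess kurtosis ⇒ heavier tails relative to the normal distribution.
2.95 vs 2.57: the larger is 2.95, so X has heavier tails.

X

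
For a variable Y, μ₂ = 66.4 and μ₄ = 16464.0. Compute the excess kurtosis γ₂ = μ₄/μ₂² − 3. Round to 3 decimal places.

μ₂² = 66.4² = 4408.96000
μ₄/μ₂² = 16464.0 / 4408.96000 = 3.73421
γ₂ = 3.73421 − 3 ≈ 0.734

0.734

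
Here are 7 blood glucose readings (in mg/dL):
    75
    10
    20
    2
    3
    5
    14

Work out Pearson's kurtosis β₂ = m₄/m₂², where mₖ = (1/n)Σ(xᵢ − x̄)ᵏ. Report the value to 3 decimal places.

x̄ = 18.4286
Σ(xᵢ − x̄)² = 3981.7143 ⇒ m₂ = 568.81633
Σ(xᵢ − x̄)⁴ = 10409553.4344 ⇒ m₄ = 1487079.06206
m₂² = 323552.01333
β₂ = m₄/m₂² = 1487079.06206 / 323552.01333 ≈ 4.596

4.596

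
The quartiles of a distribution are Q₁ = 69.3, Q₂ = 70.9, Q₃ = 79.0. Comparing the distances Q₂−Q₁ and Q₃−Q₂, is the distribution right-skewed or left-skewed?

right-skewed

Q₂ − Q₁ = 1.6;  Q₃ − Q₂ = 8.1
Q₃ − Q₂ > Q₂ − Q₁ ⇒ the upper half is more spread out ⇒ right-skewed.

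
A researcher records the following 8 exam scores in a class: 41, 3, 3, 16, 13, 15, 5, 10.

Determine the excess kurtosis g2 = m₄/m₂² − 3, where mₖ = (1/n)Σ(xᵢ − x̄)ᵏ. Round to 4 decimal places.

x̄ = 13.2500
Σ(xᵢ − x̄)² = 1069.5000 ⇒ m₂ = 133.68750
Σ(xᵢ − x̄)⁴ = 619883.1563 ⇒ m₄ = 77485.39453
m₂² = 17872.34766
g2 = m₄/m₂² − 3 = 4.33549 − 3 ≈ 1.3355

1.3355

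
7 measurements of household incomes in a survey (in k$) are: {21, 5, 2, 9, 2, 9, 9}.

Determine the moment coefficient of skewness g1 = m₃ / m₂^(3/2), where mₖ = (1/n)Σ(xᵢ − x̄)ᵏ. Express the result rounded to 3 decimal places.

x̄ = (21 + 5 + 2 + 9 + 2 + 9 + 9) / 7 = 8.1429
deviations (xᵢ − x̄): 12.8571, -3.1429, -6.1429, 0.8571, -6.1429, 0.8571, 0.8571
Σ(xᵢ − x̄)² = 252.8571 ⇒ m₂ = 252.8571/7 = 36.12245
Σ(xᵢ − x̄)³ = 1632.6122 ⇒ m₃ = 1632.6122/7 = 233.23032
m₂^(3/2) = 36.12245^(1.5) = 217.10298
g1 = m₃ / m₂^(3/2) = 233.23032 / 217.10298 ≈ 1.074

1.074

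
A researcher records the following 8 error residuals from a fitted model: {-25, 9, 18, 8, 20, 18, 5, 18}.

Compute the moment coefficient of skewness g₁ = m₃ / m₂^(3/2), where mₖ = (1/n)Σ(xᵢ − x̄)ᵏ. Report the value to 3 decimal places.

-1.656

x̄ = (-25 + 9 + 18 + 8 + 20 + 18 + 5 + 18) / 8 = 8.8750
deviations (xᵢ − x̄): -33.8750, 0.1250, 9.1250, -0.8750, 11.1250, 9.1250, -3.8750, 9.1250
Σ(xᵢ − x̄)² = 1536.8750 ⇒ m₂ = 1536.8750/8 = 192.10938
Σ(xᵢ − x̄)³ = -35274.6563 ⇒ m₃ = -35274.6563/8 = -4409.33203
m₂^(3/2) = 192.10938^(1.5) = 2662.70368
g₁ = m₃ / m₂^(3/2) = -4409.33203 / 2662.70368 ≈ -1.656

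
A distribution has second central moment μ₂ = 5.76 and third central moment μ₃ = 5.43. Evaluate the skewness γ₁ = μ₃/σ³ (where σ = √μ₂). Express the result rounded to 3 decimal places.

0.393

σ = √μ₂ = √5.76 = 2.40000
σ³ = μ₂^(3/2) = 13.82400
γ₁ = μ₃/σ³ = 5.43 / 13.82400 ≈ 0.393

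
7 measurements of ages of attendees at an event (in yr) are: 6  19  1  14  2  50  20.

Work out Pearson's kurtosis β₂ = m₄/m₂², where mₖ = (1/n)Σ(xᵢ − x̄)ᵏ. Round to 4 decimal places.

3.4531

x̄ = 16.0000
Σ(xᵢ − x̄)² = 1706.0000 ⇒ m₂ = 243.71429
Σ(xᵢ − x̄)⁴ = 1435730.0000 ⇒ m₄ = 205104.28571
m₂² = 59396.65306
β₂ = m₄/m₂² = 205104.28571 / 59396.65306 ≈ 3.4531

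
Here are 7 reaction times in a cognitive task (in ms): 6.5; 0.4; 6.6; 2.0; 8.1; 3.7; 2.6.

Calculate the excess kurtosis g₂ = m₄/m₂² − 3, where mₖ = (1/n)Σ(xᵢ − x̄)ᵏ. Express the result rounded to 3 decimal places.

-1.416

x̄ = 4.2714
Σ(xᵢ − x̄)² = 48.3143 ⇒ m₂ = 6.90204
Σ(xᵢ − x̄)⁴ = 528.0924 ⇒ m₄ = 75.44177
m₂² = 47.63817
g₂ = m₄/m₂² − 3 = 1.58364 − 3 ≈ -1.416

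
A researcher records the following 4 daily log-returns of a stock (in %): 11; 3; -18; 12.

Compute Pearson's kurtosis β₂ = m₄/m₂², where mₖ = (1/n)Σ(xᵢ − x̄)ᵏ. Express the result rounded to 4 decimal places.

x̄ = 2.0000
Σ(xᵢ − x̄)² = 582.0000 ⇒ m₂ = 145.50000
Σ(xᵢ − x̄)⁴ = 176562.0000 ⇒ m₄ = 44140.50000
m₂² = 21170.25000
β₂ = m₄/m₂² = 44140.50000 / 21170.25000 ≈ 2.0850

2.0850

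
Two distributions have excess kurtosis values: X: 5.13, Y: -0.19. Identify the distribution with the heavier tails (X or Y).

X

Higher excess kurtosis ⇒ heavier tails relative to the normal distribution.
5.13 vs -0.19: the larger is 5.13, so X has heavier tails. (X is leptokurtic — heavier-than-normal tails; the other is platykurtic.)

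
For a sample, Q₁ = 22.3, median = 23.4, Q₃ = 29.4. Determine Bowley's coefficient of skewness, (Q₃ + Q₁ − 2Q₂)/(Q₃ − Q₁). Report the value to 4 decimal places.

0.6901

numerator: Q₃ + Q₁ − 2Q₂ = 29.4 + 22.3 − 2×23.4 = 4.9000
denominator: Q₃ − Q₁ = 29.4 − 22.3 = 7.1000
Bowley skewness = 4.9000 / 7.1000 ≈ 0.6901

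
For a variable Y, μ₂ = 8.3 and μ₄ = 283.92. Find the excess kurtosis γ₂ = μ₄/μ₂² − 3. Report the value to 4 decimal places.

μ₂² = 8.3² = 68.89000
μ₄/μ₂² = 283.92 / 68.89000 = 4.12135
γ₂ = 4.12135 − 3 ≈ 1.1214

1.1214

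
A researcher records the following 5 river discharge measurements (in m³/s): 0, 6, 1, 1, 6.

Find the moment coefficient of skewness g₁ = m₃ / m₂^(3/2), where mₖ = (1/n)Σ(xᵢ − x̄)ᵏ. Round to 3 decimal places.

x̄ = (0 + 6 + 1 + 1 + 6) / 5 = 2.8000
deviations (xᵢ − x̄): -2.8000, 3.2000, -1.8000, -1.8000, 3.2000
Σ(xᵢ − x̄)² = 34.8000 ⇒ m₂ = 34.8000/5 = 6.96000
Σ(xᵢ − x̄)³ = 31.9200 ⇒ m₃ = 31.9200/5 = 6.38400
m₂^(3/2) = 6.96000^(1.5) = 18.36174
g₁ = m₃ / m₂^(3/2) = 6.38400 / 18.36174 ≈ 0.348

0.348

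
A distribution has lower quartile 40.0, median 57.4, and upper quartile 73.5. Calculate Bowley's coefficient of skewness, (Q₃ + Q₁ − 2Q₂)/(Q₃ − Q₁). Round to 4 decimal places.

numerator: Q₃ + Q₁ − 2Q₂ = 73.5 + 40.0 − 2×57.4 = -1.3000
denominator: Q₃ − Q₁ = 73.5 − 40.0 = 33.5000
Bowley skewness = -1.3000 / 33.5000 ≈ -0.0388

-0.0388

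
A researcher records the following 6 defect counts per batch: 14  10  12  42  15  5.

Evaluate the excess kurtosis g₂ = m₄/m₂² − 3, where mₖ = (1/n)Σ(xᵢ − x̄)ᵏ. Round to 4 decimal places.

x̄ = 16.3333
Σ(xᵢ − x̄)² = 853.3333 ⇒ m₂ = 142.22222
Σ(xᵢ − x̄)⁴ = 452480.4444 ⇒ m₄ = 75413.40741
m₂² = 20227.16049
g₂ = m₄/m₂² − 3 = 3.72832 − 3 ≈ 0.7283

0.7283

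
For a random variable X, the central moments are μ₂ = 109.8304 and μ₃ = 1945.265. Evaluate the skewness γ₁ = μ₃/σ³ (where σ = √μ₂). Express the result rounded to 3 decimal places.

1.690

σ = √μ₂ = √109.8304 = 10.48000
σ³ = μ₂^(3/2) = 1151.02259
γ₁ = μ₃/σ³ = 1945.265 / 1151.02259 ≈ 1.690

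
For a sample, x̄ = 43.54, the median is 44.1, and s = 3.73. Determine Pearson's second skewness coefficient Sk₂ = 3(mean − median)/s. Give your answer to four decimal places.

-0.4504

Sk₂ = 3(43.54 − 44.1) / 3.73 = 3 × -0.5600 / 3.73
    = -1.6800 / 3.73 ≈ -0.4504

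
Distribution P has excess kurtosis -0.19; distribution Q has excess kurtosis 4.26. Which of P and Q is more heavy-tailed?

Q

Higher excess kurtosis ⇒ heavier tails relative to the normal distribution.
-0.19 vs 4.26: the larger is 4.26, so Q has heavier tails. (Q is leptokurtic — heavier-than-normal tails; the other is platykurtic.)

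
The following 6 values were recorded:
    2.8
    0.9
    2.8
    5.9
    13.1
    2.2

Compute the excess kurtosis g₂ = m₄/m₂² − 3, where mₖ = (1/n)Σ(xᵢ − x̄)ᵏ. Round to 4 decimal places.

x̄ = 4.6167
Σ(xᵢ − x̄)² = 99.8683 ⇒ m₂ = 16.64472
Σ(xᵢ − x̄)⁴ = 5428.6619 ⇒ m₄ = 904.77698
m₂² = 277.04678
g₂ = m₄/m₂² − 3 = 3.26579 − 3 ≈ 0.2658

0.2658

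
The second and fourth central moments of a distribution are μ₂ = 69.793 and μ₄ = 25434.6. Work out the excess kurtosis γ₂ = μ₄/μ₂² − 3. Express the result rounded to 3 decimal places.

μ₂² = 69.793² = 4871.06285
μ₄/μ₂² = 25434.6 / 4871.06285 = 5.22157
γ₂ = 5.22157 − 3 ≈ 2.222

2.222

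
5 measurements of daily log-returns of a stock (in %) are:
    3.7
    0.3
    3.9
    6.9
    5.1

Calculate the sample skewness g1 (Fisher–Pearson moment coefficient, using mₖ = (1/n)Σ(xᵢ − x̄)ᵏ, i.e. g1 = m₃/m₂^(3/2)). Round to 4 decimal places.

x̄ = (3.7 + 0.3 + 3.9 + 6.9 + 5.1) / 5 = 3.9800
deviations (xᵢ − x̄): -0.2800, -3.6800, -0.0800, 2.9200, 1.1200
Σ(xᵢ − x̄)² = 23.4080 ⇒ m₂ = 23.4080/5 = 4.68160
Σ(xᵢ − x̄)³ = -23.5565 ⇒ m₃ = -23.5565/5 = -4.71130
m₂^(3/2) = 4.68160^(1.5) = 10.12958
g1 = m₃ / m₂^(3/2) = -4.71130 / 10.12958 ≈ -0.4651

-0.4651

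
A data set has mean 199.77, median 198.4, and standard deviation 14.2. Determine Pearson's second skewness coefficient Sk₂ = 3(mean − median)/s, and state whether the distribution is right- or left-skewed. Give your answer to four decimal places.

0.2894, right-skewed

Sk₂ = 3(199.77 − 198.4) / 14.2 = 3 × 1.3700 / 14.2
    = 4.1100 / 14.2 ≈ 0.2894
Sk₂ > 0 ⇒ mean > median ⇒ right-skewed (positive skew).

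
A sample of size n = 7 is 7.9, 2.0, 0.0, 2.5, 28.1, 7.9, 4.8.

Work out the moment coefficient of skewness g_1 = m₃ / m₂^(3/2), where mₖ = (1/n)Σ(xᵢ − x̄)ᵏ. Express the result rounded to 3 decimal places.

x̄ = (7.9 + 2.0 + 0.0 + 2.5 + 28.1 + 7.9 + 4.8) / 7 = 7.6000
deviations (xᵢ − x̄): 0.3000, -5.6000, -7.6000, -5.1000, 20.5000, 0.3000, -2.8000
Σ(xᵢ − x̄)² = 543.4000 ⇒ m₂ = 543.4000/7 = 77.62857
Σ(xᵢ − x̄)³ = 7845.9840 ⇒ m₃ = 7845.9840/7 = 1120.85486
m₂^(3/2) = 77.62857^(1.5) = 683.96266
g_1 = m₃ / m₂^(3/2) = 1120.85486 / 683.96266 ≈ 1.639

1.639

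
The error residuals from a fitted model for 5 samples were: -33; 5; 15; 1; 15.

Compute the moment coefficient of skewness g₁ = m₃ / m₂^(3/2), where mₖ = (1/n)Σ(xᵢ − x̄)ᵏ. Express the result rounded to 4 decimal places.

-1.1533

x̄ = (-33 + 5 + 15 + 1 + 15) / 5 = 0.6000
deviations (xᵢ − x̄): -33.6000, 4.4000, 14.4000, 0.4000, 14.4000
Σ(xᵢ − x̄)² = 1563.2000 ⇒ m₂ = 1563.2000/5 = 312.64000
Σ(xᵢ − x̄)³ = -31875.8400 ⇒ m₃ = -31875.8400/5 = -6375.16800
m₂^(3/2) = 312.64000^(1.5) = 5527.98445
g₁ = m₃ / m₂^(3/2) = -6375.16800 / 5527.98445 ≈ -1.1533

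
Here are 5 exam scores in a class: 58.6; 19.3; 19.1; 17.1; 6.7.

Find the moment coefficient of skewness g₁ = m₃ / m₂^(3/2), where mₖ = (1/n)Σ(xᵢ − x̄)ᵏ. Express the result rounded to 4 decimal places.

x̄ = (58.6 + 19.3 + 19.1 + 17.1 + 6.7) / 5 = 24.1600
deviations (xᵢ − x̄): 34.4400, -4.8600, -5.0600, -7.0600, -17.4600
Σ(xᵢ − x̄)² = 1590.0320 ⇒ m₂ = 1590.0320/5 = 318.00640
Σ(xᵢ − x̄)³ = 34930.8022 ⇒ m₃ = 34930.8022/5 = 6986.16043
m₂^(3/2) = 318.00640^(1.5) = 5670.92352
g₁ = m₃ / m₂^(3/2) = 6986.16043 / 5670.92352 ≈ 1.2319

1.2319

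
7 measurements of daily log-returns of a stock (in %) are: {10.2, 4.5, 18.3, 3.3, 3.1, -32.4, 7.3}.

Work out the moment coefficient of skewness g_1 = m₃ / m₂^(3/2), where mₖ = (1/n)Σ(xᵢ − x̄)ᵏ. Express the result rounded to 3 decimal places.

x̄ = (10.2 + 4.5 + 18.3 + 3.3 + 3.1 - 32.4 + 7.3) / 7 = 2.0429
deviations (xᵢ − x̄): 8.1571, 2.4571, 16.2571, 1.2571, 1.0571, -34.4429, 5.2571
Σ(xᵢ − x̄)² = 1553.5171 ⇒ m₂ = 1553.5171/7 = 221.93102
Σ(xᵢ − x̄)³ = -35857.1775 ⇒ m₃ = -35857.1775/7 = -5122.45392
m₂^(3/2) = 221.93102^(1.5) = 3306.18396
g_1 = m₃ / m₂^(3/2) = -5122.45392 / 3306.18396 ≈ -1.549

-1.549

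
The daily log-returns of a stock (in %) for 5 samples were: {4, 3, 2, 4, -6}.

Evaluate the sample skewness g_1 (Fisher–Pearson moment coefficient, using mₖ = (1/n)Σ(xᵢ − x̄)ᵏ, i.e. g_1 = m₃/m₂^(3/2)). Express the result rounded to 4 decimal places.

x̄ = (4 + 3 + 2 + 4 - 6) / 5 = 1.4000
deviations (xᵢ − x̄): 2.6000, 1.6000, 0.6000, 2.6000, -7.4000
Σ(xᵢ − x̄)² = 71.2000 ⇒ m₂ = 71.2000/5 = 14.24000
Σ(xᵢ − x̄)³ = -365.7600 ⇒ m₃ = -365.7600/5 = -73.15200
m₂^(3/2) = 14.24000^(1.5) = 53.73596
g_1 = m₃ / m₂^(3/2) = -73.15200 / 53.73596 ≈ -1.3613

-1.3613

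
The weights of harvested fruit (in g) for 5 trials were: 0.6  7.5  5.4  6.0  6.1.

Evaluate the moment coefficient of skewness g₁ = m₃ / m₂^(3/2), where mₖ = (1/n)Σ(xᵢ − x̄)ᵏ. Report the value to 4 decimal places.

-1.1712

x̄ = (0.6 + 7.5 + 5.4 + 6.0 + 6.1) / 5 = 5.1200
deviations (xᵢ − x̄): -4.5200, 2.3800, 0.2800, 0.8800, 0.9800
Σ(xᵢ − x̄)² = 27.9080 ⇒ m₂ = 27.9080/5 = 5.58160
Σ(xᵢ − x̄)³ = -77.2195 ⇒ m₃ = -77.2195/5 = -15.44390
m₂^(3/2) = 5.58160^(1.5) = 13.18676
g₁ = m₃ / m₂^(3/2) = -15.44390 / 13.18676 ≈ -1.1712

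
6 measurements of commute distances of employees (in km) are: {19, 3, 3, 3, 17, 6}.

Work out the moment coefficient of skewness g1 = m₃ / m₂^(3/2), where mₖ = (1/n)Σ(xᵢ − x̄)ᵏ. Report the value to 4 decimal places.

x̄ = (19 + 3 + 3 + 3 + 17 + 6) / 6 = 8.5000
deviations (xᵢ − x̄): 10.5000, -5.5000, -5.5000, -5.5000, 8.5000, -2.5000
Σ(xᵢ − x̄)² = 279.5000 ⇒ m₂ = 279.5000/6 = 46.58333
Σ(xᵢ − x̄)³ = 1257.0000 ⇒ m₃ = 1257.0000/6 = 209.50000
m₂^(3/2) = 46.58333^(1.5) = 317.94049
g1 = m₃ / m₂^(3/2) = 209.50000 / 317.94049 ≈ 0.6589

0.6589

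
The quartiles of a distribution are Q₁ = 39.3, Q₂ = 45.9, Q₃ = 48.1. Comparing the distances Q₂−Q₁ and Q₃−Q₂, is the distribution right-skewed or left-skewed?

left-skewed

Q₂ − Q₁ = 6.6;  Q₃ − Q₂ = 2.2
Q₂ − Q₁ > Q₃ − Q₂ ⇒ the lower half is more spread out ⇒ left-skewed.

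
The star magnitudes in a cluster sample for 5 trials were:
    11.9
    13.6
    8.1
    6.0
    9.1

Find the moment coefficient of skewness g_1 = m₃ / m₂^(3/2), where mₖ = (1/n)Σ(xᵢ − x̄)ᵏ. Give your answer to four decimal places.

x̄ = (11.9 + 13.6 + 8.1 + 6.0 + 9.1) / 5 = 9.7400
deviations (xᵢ − x̄): 2.1600, 3.8600, -1.6400, -3.7400, -0.6400
Σ(xᵢ − x̄)² = 36.6520 ⇒ m₂ = 36.6520/5 = 7.33040
Σ(xᵢ − x̄)³ = 10.6034 ⇒ m₃ = 10.6034/5 = 2.12069
m₂^(3/2) = 7.33040^(1.5) = 19.84685
g_1 = m₃ / m₂^(3/2) = 2.12069 / 19.84685 ≈ 0.1069

0.1069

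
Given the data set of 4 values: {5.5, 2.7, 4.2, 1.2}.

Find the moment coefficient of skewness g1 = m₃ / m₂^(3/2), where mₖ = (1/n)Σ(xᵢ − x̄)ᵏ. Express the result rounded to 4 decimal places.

-0.0728

x̄ = (5.5 + 2.7 + 4.2 + 1.2) / 4 = 3.4000
deviations (xᵢ − x̄): 2.1000, -0.7000, 0.8000, -2.2000
Σ(xᵢ − x̄)² = 10.3800 ⇒ m₂ = 10.3800/4 = 2.59500
Σ(xᵢ − x̄)³ = -1.2180 ⇒ m₃ = -1.2180/4 = -0.30450
m₂^(3/2) = 2.59500^(1.5) = 4.18029
g1 = m₃ / m₂^(3/2) = -0.30450 / 4.18029 ≈ -0.0728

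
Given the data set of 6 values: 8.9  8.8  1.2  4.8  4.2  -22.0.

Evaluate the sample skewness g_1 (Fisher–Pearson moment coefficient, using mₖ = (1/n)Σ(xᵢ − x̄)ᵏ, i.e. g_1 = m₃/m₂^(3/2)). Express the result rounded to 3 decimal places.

x̄ = (8.9 + 8.8 + 1.2 + 4.8 + 4.2 - 22.0) / 6 = 0.9833
deviations (xᵢ − x̄): 7.9167, 7.8167, 0.2167, 3.8167, 3.2167, -22.9833
Σ(xᵢ − x̄)² = 676.9683 ⇒ m₂ = 676.9683/6 = 112.82806
Σ(xᵢ − x̄)³ = -11077.9126 ⇒ m₃ = -11077.9126/6 = -1846.31876
m₂^(3/2) = 112.82806^(1.5) = 1198.46583
g_1 = m₃ / m₂^(3/2) = -1846.31876 / 1198.46583 ≈ -1.541

-1.541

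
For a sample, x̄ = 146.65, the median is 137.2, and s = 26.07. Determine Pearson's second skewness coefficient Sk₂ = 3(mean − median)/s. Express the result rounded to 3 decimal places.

1.087

Sk₂ = 3(146.65 − 137.2) / 26.07 = 3 × 9.4500 / 26.07
    = 28.3500 / 26.07 ≈ 1.087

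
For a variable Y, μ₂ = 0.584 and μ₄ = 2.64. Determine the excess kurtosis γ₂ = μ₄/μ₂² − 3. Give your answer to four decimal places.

4.7407

μ₂² = 0.584² = 0.34106
μ₄/μ₂² = 2.64 / 0.34106 = 7.74066
γ₂ = 7.74066 − 3 ≈ 4.7407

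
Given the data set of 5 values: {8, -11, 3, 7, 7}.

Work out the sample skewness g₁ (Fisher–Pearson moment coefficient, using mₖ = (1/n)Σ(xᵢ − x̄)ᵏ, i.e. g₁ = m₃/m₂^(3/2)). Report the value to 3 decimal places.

x̄ = (8 - 11 + 3 + 7 + 7) / 5 = 2.8000
deviations (xᵢ − x̄): 5.2000, -13.8000, 0.2000, 4.2000, 4.2000
Σ(xᵢ − x̄)² = 252.8000 ⇒ m₂ = 252.8000/5 = 50.56000
Σ(xᵢ − x̄)³ = -2339.2800 ⇒ m₃ = -2339.2800/5 = -467.85600
m₂^(3/2) = 50.56000^(1.5) = 359.50969
g₁ = m₃ / m₂^(3/2) = -467.85600 / 359.50969 ≈ -1.301

-1.301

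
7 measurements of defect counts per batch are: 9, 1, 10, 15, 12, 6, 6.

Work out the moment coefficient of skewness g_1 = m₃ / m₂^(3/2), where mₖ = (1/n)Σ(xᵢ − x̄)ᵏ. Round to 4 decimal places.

-0.1974

x̄ = (9 + 1 + 10 + 15 + 12 + 6 + 6) / 7 = 8.4286
deviations (xᵢ − x̄): 0.5714, -7.4286, 1.5714, 6.5714, 3.5714, -2.4286, -2.4286
Σ(xᵢ − x̄)² = 125.7143 ⇒ m₂ = 125.7143/7 = 17.95918
Σ(xᵢ − x̄)³ = -105.1837 ⇒ m₃ = -105.1837/7 = -15.02624
m₂^(3/2) = 17.95918^(1.5) = 76.10793
g_1 = m₃ / m₂^(3/2) = -15.02624 / 76.10793 ≈ -0.1974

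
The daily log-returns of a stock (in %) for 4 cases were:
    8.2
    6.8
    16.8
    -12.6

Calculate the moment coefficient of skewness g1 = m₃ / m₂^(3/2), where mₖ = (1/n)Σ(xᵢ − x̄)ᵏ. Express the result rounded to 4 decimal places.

-0.7027

x̄ = (8.2 + 6.8 + 16.8 - 12.6) / 4 = 4.8000
deviations (xᵢ − x̄): 3.4000, 2.0000, 12.0000, -17.4000
Σ(xᵢ − x̄)² = 462.3200 ⇒ m₂ = 462.3200/4 = 115.58000
Σ(xᵢ − x̄)³ = -3492.7200 ⇒ m₃ = -3492.7200/4 = -873.18000
m₂^(3/2) = 115.58000^(1.5) = 1242.57907
g1 = m₃ / m₂^(3/2) = -873.18000 / 1242.57907 ≈ -0.7027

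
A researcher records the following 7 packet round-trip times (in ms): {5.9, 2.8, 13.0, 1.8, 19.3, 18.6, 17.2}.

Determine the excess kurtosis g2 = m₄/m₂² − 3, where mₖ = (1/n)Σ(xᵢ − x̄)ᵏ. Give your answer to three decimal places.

-1.705

x̄ = 11.2286
Σ(xᵢ − x̄)² = 346.6143 ⇒ m₂ = 49.51633
Σ(xᵢ − x̄)⁴ = 22234.0527 ⇒ m₄ = 3176.29324
m₂² = 2451.86659
g2 = m₄/m₂² − 3 = 1.29546 − 3 ≈ -1.705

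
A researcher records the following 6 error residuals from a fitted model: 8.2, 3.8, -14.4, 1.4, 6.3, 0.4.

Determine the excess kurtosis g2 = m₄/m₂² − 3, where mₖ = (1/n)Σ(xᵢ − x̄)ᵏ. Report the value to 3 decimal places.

x̄ = 0.9500
Σ(xᵢ − x̄)² = 325.4350 ⇒ m₂ = 54.23917
Σ(xᵢ − x̄)⁴ = 59166.1339 ⇒ m₄ = 9861.02232
m₂² = 2941.88720
g2 = m₄/m₂² − 3 = 3.35194 − 3 ≈ 0.352

0.352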